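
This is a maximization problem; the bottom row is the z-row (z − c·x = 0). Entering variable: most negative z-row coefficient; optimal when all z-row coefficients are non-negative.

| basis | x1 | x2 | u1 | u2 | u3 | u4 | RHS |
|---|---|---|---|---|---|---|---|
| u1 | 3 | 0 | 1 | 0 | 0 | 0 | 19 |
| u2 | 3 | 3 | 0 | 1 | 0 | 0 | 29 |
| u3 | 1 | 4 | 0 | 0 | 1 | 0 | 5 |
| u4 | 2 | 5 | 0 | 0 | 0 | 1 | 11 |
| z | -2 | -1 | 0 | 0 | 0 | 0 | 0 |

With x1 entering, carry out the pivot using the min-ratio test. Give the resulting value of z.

10

Ratio test on column x1 — row 1: 19/3 = 19/3; row 2: 29/3 = 29/3; row 3: 5/1 = 5; row 4: 11/2 = 11/2. Minimum is 5 at row 3 (u3 leaves); pivot element 1.
Pivot on row 3; the z-row RHS becomes 0 − (-2)·5 = 10.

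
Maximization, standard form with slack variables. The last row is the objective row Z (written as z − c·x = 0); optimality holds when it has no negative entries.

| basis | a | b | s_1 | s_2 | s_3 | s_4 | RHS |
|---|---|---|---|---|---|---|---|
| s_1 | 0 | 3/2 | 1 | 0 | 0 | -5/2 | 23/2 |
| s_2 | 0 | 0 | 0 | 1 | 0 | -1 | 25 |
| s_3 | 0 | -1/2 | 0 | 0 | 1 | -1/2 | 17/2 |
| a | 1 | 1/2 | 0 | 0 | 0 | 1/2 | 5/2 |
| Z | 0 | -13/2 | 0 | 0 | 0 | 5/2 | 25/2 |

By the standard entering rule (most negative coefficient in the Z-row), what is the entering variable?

b

Negative Z-row entries: b: -13/2.
The most negative is -13/2 in column b, so b enters.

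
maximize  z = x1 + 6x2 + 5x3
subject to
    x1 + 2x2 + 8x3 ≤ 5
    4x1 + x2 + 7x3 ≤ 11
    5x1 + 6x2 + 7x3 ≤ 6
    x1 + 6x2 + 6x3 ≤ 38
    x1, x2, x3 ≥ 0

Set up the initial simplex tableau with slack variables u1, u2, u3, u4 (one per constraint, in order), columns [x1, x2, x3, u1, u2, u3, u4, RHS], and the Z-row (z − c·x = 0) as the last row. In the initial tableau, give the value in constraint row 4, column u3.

Slack u3 belongs to constraint 3; its column is the unit vector e_3, so the entry in row 4 is 0.

0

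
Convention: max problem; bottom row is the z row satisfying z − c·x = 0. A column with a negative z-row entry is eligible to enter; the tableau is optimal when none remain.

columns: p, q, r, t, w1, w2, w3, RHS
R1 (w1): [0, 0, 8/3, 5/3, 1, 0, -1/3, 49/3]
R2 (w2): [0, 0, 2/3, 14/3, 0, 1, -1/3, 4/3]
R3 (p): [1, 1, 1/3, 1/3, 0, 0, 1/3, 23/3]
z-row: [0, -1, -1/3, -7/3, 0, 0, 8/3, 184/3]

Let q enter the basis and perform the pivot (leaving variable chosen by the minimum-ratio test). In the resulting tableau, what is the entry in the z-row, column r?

Ratio test on column q — row 1: entry 0 ≤ 0; row 2: entry 0 ≤ 0; row 3: (23/3)/1 = 23/3. Minimum is 23/3 at row 3 (p leaves); pivot element 1.
Divide row 3 by 1; eliminate column q from the other rows.
z-row update in column r: -1/3 − (-1)·(1/3) = 0.

0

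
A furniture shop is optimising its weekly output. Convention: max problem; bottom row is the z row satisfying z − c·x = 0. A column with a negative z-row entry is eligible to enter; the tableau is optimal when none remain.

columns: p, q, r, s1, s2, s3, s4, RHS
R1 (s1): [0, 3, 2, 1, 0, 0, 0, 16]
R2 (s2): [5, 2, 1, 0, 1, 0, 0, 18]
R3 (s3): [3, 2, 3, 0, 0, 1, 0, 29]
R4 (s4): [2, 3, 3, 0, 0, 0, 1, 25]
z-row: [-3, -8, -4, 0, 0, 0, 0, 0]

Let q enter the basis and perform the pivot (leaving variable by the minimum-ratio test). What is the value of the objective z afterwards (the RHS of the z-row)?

128/3

Ratio test on column q — row 1: 16/3 = 16/3; row 2: 18/2 = 9; row 3: 29/2 = 29/2; row 4: 25/3 = 25/3. Minimum is 16/3 at row 1 (s1 leaves); pivot element 3.
Pivot on row 1; the z-row RHS becomes 0 − (-8)·(16/3) = 128/3.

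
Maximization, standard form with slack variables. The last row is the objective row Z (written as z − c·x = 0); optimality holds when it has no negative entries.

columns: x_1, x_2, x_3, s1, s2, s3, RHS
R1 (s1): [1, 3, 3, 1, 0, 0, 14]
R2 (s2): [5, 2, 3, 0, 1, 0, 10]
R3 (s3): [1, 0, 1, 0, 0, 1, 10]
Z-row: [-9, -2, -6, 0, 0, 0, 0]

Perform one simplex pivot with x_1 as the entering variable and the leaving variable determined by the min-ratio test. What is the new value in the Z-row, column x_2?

8/5

Ratio test on column x_1 — row 1: 14/1 = 14; row 2: 10/5 = 2; row 3: 10/1 = 10. Minimum is 2 at row 2 (s2 leaves); pivot element 5.
Divide row 2 by 5; eliminate column x_1 from the other rows.
Z-row update in column x_2: -2 − (-9)·(2/5) = 8/5.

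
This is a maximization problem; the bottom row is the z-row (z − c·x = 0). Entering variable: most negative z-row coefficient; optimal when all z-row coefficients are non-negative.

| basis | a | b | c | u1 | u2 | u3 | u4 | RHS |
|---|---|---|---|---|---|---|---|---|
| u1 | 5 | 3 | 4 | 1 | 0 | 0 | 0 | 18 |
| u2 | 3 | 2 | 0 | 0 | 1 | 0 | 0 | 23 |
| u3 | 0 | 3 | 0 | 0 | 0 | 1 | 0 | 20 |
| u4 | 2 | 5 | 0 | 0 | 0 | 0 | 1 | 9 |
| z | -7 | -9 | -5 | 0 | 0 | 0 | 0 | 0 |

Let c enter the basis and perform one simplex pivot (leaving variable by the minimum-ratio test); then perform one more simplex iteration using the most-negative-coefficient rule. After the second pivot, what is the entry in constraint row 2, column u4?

-2/5

Ratio test on column c — row 1: 18/4 = 9/2; row 2: entry 0 ≤ 0; row 3: entry 0 ≤ 0; row 4: entry 0 ≤ 0. Minimum is 9/2 at row 1 (u1 leaves); pivot element 4.
Divide row 1 by 4; eliminate column c from the other rows.
Second iteration: most negative z-row entry is -21/4 in column b, so b enters.
Ratio test on column b — row 1: (9/2)/(3/4) = 6; row 2: 23/2 = 23/2; row 3: 20/3 = 20/3; row 4: 9/5 = 9/5. Minimum is 9/5 at row 4 (u4 leaves); pivot element 5.
Divide row 4 by 5; eliminate column b from the other rows.
After both pivots, the entry at constraint row 2, column u4 is -2/5.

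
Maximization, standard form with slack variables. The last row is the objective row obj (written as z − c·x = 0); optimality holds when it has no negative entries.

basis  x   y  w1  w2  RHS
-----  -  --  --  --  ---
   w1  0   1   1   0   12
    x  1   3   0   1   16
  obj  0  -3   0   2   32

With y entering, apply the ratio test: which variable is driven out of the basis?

Column y entries and ratios — w1: 12/1 = 12; x: 16/3 = 16/3.
Smallest ratio is 16/3 in the row of x, so x leaves.

x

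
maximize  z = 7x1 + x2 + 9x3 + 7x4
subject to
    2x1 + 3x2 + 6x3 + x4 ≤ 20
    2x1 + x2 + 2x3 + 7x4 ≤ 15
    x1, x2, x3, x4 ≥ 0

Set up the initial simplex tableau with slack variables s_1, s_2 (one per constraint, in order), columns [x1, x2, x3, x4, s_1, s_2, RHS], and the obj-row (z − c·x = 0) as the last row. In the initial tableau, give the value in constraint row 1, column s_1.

1

Slack s_1 belongs to constraint 1; its column is the unit vector e_1, so the entry in row 1 is 1.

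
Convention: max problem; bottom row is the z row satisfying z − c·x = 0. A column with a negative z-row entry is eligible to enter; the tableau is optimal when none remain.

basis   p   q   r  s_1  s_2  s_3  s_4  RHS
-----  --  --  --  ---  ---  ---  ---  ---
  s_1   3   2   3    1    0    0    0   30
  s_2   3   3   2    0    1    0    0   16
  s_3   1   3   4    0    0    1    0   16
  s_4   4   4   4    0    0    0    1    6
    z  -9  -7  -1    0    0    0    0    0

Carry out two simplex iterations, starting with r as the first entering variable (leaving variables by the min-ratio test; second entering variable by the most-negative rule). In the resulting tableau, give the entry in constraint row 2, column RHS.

Ratio test on column r — row 1: 30/3 = 10; row 2: 16/2 = 8; row 3: 16/4 = 4; row 4: 6/4 = 3/2. Minimum is 3/2 at row 4 (s_4 leaves); pivot element 4.
Divide row 4 by 4; eliminate column r from the other rows.
Second iteration: most negative z-row entry is -8 in column p, so p enters.
Ratio test on column p — row 1: entry 0 ≤ 0; row 2: 13/1 = 13; row 3: entry -3 ≤ 0; row 4: (3/2)/1 = 3/2. Minimum is 3/2 at row 4 (r leaves); pivot element 1.
Divide row 4 by 1; eliminate column p from the other rows.
After both pivots, the entry at constraint row 2, column RHS is 23/2.

23/2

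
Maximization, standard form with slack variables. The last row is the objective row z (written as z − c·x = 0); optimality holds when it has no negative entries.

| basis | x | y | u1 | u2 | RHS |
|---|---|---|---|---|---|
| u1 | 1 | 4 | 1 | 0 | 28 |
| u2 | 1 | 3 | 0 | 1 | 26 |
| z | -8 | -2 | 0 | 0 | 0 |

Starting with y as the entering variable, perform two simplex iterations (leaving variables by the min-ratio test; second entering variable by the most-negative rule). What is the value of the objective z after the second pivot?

Ratio test on column y — row 1: 28/4 = 7; row 2: 26/3 = 26/3. Minimum is 7 at row 1 (u1 leaves); pivot element 4.
Pivot on row 1; the z-row RHS becomes 0 − (-2)·7 = 14.
Next entering variable (most negative z-row entry -15/2): x.
Ratio test on column x — row 1: 7/(1/4) = 28; row 2: 5/(1/4) = 20. Minimum is 20 at row 2 (u2 leaves); pivot element 1/4.
After the second pivot the z-row RHS is 14 − (-15/2)·20 = 164.

164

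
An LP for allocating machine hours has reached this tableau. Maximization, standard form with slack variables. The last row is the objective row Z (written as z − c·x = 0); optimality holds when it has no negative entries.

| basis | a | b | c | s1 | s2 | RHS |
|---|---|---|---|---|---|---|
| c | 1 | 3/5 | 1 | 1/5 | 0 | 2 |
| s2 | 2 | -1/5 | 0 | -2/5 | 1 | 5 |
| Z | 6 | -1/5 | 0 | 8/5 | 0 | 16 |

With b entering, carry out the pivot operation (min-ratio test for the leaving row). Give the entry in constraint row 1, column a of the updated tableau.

5/3

Ratio test on column b — row 1: 2/(3/5) = 10/3; row 2: entry -1/5 ≤ 0. Minimum is 10/3 at row 1 (c leaves); pivot element 3/5.
Divide row 1 by 3/5; eliminate column b from the other rows.
In the new row 1, the a entry is the old entry divided by the pivot: 1/(3/5) = 5/3.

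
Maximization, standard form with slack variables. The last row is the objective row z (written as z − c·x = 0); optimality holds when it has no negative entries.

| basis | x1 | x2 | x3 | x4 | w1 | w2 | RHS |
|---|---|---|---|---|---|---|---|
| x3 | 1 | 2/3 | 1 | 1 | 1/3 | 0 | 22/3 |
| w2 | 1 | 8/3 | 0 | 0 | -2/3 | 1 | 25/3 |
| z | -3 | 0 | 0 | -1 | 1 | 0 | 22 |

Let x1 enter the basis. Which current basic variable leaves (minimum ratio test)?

x3

Column x1 entries and ratios — x3: (22/3)/1 = 22/3; w2: (25/3)/1 = 25/3.
Smallest ratio is 22/3 in the row of x3, so x3 leaves.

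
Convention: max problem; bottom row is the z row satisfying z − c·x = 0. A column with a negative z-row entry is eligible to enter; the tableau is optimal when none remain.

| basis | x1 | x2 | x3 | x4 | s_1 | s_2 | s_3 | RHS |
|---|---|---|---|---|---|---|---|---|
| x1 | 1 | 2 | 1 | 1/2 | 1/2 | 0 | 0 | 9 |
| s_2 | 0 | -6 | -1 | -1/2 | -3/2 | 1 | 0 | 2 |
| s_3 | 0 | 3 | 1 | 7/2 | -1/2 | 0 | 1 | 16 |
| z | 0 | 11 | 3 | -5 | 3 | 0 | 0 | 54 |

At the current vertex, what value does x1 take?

x1 is basic (row 1); its value is the RHS of that row, 9.

9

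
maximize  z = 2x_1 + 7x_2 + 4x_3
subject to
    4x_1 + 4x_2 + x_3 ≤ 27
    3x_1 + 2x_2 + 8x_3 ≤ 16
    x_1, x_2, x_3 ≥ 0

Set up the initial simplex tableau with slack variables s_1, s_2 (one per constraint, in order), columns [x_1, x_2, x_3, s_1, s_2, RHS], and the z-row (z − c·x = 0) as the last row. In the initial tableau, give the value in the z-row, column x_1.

-2

The z-row carries the negated objective coefficients: the x_1 entry is -2.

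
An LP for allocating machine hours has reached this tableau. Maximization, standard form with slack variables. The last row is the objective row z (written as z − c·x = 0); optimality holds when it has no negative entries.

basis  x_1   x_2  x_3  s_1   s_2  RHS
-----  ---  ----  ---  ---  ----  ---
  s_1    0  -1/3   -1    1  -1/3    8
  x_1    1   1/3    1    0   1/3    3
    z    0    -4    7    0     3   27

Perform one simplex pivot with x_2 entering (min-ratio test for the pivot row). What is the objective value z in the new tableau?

63

Ratio test on column x_2 — row 1: entry -1/3 ≤ 0; row 2: 3/(1/3) = 9. Minimum is 9 at row 2 (x_1 leaves); pivot element 1/3.
Pivot on row 2; the z-row RHS becomes 27 − (-4)·9 = 63.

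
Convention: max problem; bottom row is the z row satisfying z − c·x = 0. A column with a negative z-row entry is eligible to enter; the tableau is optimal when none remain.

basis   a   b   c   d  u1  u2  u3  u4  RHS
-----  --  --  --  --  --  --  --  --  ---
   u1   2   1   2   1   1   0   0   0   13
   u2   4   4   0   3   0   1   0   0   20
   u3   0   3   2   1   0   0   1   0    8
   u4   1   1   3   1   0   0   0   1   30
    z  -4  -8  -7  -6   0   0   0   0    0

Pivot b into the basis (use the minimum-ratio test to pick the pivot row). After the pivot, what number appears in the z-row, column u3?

Ratio test on column b — row 1: 13/1 = 13; row 2: 20/4 = 5; row 3: 8/3 = 8/3; row 4: 30/1 = 30. Minimum is 8/3 at row 3 (u3 leaves); pivot element 3.
Divide row 3 by 3; eliminate column b from the other rows.
z-row update in column u3: 0 − (-8)·(1/3) = 8/3.

8/3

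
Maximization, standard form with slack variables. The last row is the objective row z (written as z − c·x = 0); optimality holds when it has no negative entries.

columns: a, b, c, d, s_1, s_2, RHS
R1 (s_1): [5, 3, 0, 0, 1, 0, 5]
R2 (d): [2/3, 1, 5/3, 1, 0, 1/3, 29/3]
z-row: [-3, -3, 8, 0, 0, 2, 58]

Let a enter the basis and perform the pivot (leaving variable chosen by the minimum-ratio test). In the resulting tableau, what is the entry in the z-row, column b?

-6/5

Ratio test on column a — row 1: 5/5 = 1; row 2: (29/3)/(2/3) = 29/2. Minimum is 1 at row 1 (s_1 leaves); pivot element 5.
Divide row 1 by 5; eliminate column a from the other rows.
z-row update in column b: -3 − (-3)·(3/5) = -6/5.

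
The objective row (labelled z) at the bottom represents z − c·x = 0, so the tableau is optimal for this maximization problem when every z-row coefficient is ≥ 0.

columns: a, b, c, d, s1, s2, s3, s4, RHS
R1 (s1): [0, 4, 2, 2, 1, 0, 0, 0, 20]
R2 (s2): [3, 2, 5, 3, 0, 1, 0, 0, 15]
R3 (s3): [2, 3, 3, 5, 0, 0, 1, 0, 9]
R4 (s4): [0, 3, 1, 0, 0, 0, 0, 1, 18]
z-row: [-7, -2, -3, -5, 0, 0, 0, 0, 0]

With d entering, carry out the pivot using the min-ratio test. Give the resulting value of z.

Ratio test on column d — row 1: 20/2 = 10; row 2: 15/3 = 5; row 3: 9/5 = 9/5; row 4: entry 0 ≤ 0. Minimum is 9/5 at row 3 (s3 leaves); pivot element 5.
Pivot on row 3; the z-row RHS becomes 0 − (-5)·(9/5) = 9.

9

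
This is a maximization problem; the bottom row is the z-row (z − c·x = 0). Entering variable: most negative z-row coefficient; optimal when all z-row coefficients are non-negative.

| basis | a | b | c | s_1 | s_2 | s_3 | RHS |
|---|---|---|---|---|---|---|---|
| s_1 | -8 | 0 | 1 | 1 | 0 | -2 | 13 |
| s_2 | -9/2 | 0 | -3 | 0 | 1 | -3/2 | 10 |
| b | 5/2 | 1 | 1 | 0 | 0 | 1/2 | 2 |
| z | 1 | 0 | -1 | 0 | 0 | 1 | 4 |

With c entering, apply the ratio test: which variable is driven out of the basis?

Column c entries and ratios — s_1: 13/1 = 13; s_2: -3 ≤ 0, skip; b: 2/1 = 2.
Smallest ratio is 2 in the row of b, so b leaves.

b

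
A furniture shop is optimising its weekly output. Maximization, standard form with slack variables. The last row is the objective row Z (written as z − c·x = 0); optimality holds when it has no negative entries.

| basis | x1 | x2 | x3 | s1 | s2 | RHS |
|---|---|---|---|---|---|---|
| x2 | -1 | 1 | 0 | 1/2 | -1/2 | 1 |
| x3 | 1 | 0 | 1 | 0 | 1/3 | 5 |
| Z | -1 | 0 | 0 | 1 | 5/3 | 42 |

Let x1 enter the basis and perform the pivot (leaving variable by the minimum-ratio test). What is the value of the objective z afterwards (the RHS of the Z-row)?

47

Ratio test on column x1 — row 1: entry -1 ≤ 0; row 2: 5/1 = 5. Minimum is 5 at row 2 (x3 leaves); pivot element 1.
Pivot on row 2; the Z-row RHS becomes 42 − (-1)·5 = 47.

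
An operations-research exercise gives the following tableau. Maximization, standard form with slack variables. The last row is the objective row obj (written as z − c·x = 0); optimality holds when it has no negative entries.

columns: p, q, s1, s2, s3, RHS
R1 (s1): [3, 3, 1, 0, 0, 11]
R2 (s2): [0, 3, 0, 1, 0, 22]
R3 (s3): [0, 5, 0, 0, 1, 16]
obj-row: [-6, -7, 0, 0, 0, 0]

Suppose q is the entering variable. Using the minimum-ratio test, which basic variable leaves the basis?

Column q entries and ratios — s1: 11/3 = 11/3; s2: 22/3 = 22/3; s3: 16/5 = 16/5.
Smallest ratio is 16/5 in the row of s3, so s3 leaves.

s3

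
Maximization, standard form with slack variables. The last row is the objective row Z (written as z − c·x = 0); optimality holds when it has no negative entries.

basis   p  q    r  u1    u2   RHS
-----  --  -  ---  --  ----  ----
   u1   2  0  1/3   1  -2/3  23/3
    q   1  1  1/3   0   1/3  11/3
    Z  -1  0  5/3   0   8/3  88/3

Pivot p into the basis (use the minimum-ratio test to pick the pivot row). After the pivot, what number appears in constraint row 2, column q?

Ratio test on column p — row 1: (23/3)/2 = 23/6; row 2: (11/3)/1 = 11/3. Minimum is 11/3 at row 2 (q leaves); pivot element 1.
Divide row 2 by 1; eliminate column p from the other rows.
In the new row 2, the q entry is the old entry divided by the pivot: 1/1 = 1.

1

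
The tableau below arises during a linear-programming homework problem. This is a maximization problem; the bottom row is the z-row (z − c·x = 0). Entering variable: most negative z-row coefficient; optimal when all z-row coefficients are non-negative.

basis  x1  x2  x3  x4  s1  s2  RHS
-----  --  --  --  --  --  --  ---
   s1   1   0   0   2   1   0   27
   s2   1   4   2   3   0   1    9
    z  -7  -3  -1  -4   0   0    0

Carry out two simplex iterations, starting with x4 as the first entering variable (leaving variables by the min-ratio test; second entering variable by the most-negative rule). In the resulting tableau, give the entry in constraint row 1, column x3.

Ratio test on column x4 — row 1: 27/2 = 27/2; row 2: 9/3 = 3. Minimum is 3 at row 2 (s2 leaves); pivot element 3.
Divide row 2 by 3; eliminate column x4 from the other rows.
Second iteration: most negative z-row entry is -17/3 in column x1, so x1 enters.
Ratio test on column x1 — row 1: 21/(1/3) = 63; row 2: 3/(1/3) = 9. Minimum is 9 at row 2 (x4 leaves); pivot element 1/3.
Divide row 2 by 1/3; eliminate column x1 from the other rows.
After both pivots, the entry at constraint row 1, column x3 is -2.

-2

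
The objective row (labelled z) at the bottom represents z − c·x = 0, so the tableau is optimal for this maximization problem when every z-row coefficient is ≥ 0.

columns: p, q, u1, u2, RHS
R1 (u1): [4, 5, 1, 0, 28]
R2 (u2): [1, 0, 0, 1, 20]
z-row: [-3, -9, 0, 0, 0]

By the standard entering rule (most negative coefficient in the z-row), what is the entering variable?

q

Negative z-row entries: p: -3, q: -9.
The most negative is -9 in column q, so q enters.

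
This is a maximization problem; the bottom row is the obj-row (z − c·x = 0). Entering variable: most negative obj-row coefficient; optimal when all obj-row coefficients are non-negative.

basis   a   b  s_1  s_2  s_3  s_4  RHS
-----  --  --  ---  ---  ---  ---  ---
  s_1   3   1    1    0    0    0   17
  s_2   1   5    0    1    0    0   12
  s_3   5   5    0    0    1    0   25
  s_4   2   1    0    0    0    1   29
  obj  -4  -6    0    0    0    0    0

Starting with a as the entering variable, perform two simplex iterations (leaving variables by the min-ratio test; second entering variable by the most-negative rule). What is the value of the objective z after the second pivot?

47/2

Ratio test on column a — row 1: 17/3 = 17/3; row 2: 12/1 = 12; row 3: 25/5 = 5; row 4: 29/2 = 29/2. Minimum is 5 at row 3 (s_3 leaves); pivot element 5.
Pivot on row 3; the obj-row RHS becomes 0 − (-4)·5 = 20.
Next entering variable (most negative obj-row entry -2): b.
Ratio test on column b — row 1: entry -2 ≤ 0; row 2: 7/4 = 7/4; row 3: 5/1 = 5; row 4: entry -1 ≤ 0. Minimum is 7/4 at row 2 (s_2 leaves); pivot element 4.
After the second pivot the obj-row RHS is 20 − (-2)·(7/4) = 47/2.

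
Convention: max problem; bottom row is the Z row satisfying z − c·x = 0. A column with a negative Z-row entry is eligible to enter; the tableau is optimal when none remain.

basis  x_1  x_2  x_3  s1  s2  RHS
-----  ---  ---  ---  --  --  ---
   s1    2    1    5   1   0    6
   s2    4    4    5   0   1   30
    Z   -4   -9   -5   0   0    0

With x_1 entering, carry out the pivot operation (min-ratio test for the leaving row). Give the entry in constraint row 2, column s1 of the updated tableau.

Ratio test on column x_1 — row 1: 6/2 = 3; row 2: 30/4 = 15/2. Minimum is 3 at row 1 (s1 leaves); pivot element 2.
Divide row 1 by 2; eliminate column x_1 from the other rows.
Row 2 update in column s1: 0 − 4·(1/2) = -2.

-2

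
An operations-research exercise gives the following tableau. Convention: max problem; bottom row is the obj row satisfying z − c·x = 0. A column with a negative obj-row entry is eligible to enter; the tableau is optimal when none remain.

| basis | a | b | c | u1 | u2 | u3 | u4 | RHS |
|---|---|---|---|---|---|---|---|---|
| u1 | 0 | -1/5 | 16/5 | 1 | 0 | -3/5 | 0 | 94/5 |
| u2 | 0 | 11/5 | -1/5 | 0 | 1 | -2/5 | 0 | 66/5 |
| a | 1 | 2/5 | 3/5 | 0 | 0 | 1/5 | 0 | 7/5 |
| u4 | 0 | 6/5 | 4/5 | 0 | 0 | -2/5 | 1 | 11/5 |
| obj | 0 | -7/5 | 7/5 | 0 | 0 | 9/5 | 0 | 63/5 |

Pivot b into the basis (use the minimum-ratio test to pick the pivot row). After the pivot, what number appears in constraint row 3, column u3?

1/3

Ratio test on column b — row 1: entry -1/5 ≤ 0; row 2: (66/5)/(11/5) = 6; row 3: (7/5)/(2/5) = 7/2; row 4: (11/5)/(6/5) = 11/6. Minimum is 11/6 at row 4 (u4 leaves); pivot element 6/5.
Divide row 4 by 6/5; eliminate column b from the other rows.
Row 3 update in column u3: 1/5 − (2/5)·(-1/3) = 1/3.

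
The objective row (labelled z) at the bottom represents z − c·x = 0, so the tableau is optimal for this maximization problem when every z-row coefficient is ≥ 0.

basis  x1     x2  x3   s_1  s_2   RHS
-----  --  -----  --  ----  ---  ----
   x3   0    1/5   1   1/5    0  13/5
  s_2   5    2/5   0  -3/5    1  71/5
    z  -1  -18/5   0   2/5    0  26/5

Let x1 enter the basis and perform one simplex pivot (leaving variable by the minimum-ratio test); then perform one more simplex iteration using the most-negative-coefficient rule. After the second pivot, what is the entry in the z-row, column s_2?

Ratio test on column x1 — row 1: entry 0 ≤ 0; row 2: (71/5)/5 = 71/25. Minimum is 71/25 at row 2 (s_2 leaves); pivot element 5.
Divide row 2 by 5; eliminate column x1 from the other rows.
Second iteration: most negative z-row entry is -88/25 in column x2, so x2 enters.
Ratio test on column x2 — row 1: (13/5)/(1/5) = 13; row 2: (71/25)/(2/25) = 71/2. Minimum is 13 at row 1 (x3 leaves); pivot element 1/5.
Divide row 1 by 1/5; eliminate column x2 from the other rows.
After both pivots, the entry at the z-row, column s_2 is 1/5.

1/5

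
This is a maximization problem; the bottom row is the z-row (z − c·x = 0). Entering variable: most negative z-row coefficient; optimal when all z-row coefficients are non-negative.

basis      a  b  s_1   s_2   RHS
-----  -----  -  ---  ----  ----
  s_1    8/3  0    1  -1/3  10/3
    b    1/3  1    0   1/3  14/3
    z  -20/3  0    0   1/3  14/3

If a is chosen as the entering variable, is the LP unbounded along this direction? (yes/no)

no

Column a has positive entries in row(s) 1, 2, so the ratio test bounds it — not unbounded.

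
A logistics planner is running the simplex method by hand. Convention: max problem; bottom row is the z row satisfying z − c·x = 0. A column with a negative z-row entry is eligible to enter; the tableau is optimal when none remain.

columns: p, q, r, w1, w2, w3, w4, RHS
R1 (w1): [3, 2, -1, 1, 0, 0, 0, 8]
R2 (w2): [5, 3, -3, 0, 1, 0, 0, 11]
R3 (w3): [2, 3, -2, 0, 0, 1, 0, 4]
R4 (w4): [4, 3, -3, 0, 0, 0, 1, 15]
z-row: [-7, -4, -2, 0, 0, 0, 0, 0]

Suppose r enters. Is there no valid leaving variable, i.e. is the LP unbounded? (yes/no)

Every constraint-row entry in column r is ≤ 0, so increasing r is unbounded.

yes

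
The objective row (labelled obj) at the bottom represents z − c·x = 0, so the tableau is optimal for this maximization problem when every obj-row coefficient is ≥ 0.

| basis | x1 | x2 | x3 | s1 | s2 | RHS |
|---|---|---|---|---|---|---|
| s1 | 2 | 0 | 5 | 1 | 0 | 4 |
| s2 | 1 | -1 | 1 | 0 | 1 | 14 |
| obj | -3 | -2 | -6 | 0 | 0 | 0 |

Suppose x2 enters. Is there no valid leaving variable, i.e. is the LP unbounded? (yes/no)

yes

Every constraint-row entry in column x2 is ≤ 0, so increasing x2 is unbounded.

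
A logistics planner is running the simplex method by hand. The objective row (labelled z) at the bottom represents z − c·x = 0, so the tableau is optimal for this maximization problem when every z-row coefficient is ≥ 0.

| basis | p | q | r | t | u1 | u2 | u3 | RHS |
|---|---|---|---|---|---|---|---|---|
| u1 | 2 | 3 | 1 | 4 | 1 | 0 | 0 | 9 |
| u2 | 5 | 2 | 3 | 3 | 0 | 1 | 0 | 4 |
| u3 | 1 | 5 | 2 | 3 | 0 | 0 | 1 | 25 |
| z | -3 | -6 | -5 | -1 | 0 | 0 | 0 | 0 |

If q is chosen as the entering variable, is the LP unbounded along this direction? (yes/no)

no

Column q has positive entries in row(s) 1, 2, 3, so the ratio test bounds it — not unbounded.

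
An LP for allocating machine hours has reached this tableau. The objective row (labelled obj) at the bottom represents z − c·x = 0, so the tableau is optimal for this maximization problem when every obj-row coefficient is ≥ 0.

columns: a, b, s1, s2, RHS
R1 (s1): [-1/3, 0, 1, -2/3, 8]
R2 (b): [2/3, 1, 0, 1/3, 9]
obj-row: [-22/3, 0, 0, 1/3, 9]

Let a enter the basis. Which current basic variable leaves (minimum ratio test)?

Column a entries and ratios — s1: -1/3 ≤ 0, skip; b: 9/(2/3) = 27/2.
Smallest ratio is 27/2 in the row of b, so b leaves.

b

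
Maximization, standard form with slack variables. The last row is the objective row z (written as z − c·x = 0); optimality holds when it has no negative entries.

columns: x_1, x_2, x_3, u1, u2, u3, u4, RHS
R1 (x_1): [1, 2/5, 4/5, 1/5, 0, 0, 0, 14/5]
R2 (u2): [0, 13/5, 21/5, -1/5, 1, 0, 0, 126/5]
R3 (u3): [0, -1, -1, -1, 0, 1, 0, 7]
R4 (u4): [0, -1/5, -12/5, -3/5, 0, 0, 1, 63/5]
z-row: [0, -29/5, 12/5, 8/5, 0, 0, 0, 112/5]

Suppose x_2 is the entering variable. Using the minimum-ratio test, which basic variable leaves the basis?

Column x_2 entries and ratios — x_1: (14/5)/(2/5) = 7; u2: (126/5)/(13/5) = 126/13; u3: -1 ≤ 0, skip; u4: -1/5 ≤ 0, skip.
Smallest ratio is 7 in the row of x_1, so x_1 leaves.

x_1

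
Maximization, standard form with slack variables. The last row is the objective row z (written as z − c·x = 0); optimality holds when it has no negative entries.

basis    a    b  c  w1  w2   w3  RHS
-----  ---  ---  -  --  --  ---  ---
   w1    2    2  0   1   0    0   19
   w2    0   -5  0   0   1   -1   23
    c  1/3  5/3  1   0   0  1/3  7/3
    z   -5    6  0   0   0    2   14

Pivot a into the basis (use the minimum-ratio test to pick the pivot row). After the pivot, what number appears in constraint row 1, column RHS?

Ratio test on column a — row 1: 19/2 = 19/2; row 2: entry 0 ≤ 0; row 3: (7/3)/(1/3) = 7. Minimum is 7 at row 3 (c leaves); pivot element 1/3.
Divide row 3 by 1/3; eliminate column a from the other rows.
Row 1 update in column RHS: 19 − 2·7 = 5.

5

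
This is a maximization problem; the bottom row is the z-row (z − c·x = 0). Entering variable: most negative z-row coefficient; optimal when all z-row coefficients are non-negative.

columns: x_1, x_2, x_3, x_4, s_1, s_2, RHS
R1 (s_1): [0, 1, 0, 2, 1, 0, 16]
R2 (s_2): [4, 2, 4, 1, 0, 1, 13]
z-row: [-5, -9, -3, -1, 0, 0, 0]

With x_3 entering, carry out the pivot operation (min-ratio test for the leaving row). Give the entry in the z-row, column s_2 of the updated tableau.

3/4

Ratio test on column x_3 — row 1: entry 0 ≤ 0; row 2: 13/4 = 13/4. Minimum is 13/4 at row 2 (s_2 leaves); pivot element 4.
Divide row 2 by 4; eliminate column x_3 from the other rows.
z-row update in column s_2: 0 − (-3)·(1/4) = 3/4.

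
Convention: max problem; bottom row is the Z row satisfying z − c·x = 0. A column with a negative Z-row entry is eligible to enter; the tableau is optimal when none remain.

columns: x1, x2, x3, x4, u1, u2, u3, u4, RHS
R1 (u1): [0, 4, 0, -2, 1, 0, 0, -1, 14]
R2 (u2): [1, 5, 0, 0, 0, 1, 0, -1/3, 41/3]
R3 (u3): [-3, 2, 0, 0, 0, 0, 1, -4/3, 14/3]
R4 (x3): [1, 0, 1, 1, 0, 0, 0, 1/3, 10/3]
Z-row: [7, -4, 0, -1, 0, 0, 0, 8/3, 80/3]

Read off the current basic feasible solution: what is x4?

x4 is not in the basis, so in the current basic feasible solution x4 = 0.

0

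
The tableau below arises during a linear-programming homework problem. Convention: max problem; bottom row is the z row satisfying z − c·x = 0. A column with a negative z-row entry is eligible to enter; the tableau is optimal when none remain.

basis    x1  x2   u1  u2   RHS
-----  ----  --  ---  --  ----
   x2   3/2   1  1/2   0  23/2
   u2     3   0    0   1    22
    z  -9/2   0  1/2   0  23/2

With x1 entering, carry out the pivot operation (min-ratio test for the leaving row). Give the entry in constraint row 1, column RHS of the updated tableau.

Ratio test on column x1 — row 1: (23/2)/(3/2) = 23/3; row 2: 22/3 = 22/3. Minimum is 22/3 at row 2 (u2 leaves); pivot element 3.
Divide row 2 by 3; eliminate column x1 from the other rows.
Row 1 update in column RHS: 23/2 − (3/2)·(22/3) = 1/2.

1/2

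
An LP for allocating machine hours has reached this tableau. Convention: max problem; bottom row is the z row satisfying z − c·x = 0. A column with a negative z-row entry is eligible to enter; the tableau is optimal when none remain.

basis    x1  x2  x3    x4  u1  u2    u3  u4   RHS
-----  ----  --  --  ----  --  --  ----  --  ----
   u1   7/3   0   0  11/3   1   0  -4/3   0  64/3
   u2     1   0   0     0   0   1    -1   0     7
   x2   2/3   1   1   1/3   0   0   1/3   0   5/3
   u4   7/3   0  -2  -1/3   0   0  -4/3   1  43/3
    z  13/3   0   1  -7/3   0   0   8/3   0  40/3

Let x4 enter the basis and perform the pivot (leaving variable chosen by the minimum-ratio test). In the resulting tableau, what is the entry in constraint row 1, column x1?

-5

Ratio test on column x4 — row 1: (64/3)/(11/3) = 64/11; row 2: entry 0 ≤ 0; row 3: (5/3)/(1/3) = 5; row 4: entry -1/3 ≤ 0. Minimum is 5 at row 3 (x2 leaves); pivot element 1/3.
Divide row 3 by 1/3; eliminate column x4 from the other rows.
Row 1 update in column x1: 7/3 − (11/3)·2 = -5.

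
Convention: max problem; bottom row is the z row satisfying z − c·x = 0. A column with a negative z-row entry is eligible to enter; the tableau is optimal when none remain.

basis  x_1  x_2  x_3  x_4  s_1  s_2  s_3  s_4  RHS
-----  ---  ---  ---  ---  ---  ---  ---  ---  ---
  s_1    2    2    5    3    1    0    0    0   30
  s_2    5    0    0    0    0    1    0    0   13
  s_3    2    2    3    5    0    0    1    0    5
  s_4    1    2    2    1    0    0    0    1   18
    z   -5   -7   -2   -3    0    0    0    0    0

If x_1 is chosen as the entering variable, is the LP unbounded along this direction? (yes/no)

Column x_1 has positive entries in row(s) 1, 2, 3, 4, so the ratio test bounds it — not unbounded.

no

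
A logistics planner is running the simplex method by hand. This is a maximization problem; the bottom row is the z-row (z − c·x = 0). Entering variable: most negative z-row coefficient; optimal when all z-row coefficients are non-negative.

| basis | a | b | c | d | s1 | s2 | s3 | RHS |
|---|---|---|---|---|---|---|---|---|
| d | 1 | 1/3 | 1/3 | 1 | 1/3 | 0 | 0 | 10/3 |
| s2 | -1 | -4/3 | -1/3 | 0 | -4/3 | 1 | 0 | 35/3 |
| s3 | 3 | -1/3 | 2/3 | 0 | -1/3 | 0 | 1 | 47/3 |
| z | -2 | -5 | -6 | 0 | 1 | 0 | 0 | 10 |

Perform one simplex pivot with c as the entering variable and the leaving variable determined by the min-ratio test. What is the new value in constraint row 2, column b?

Ratio test on column c — row 1: (10/3)/(1/3) = 10; row 2: entry -1/3 ≤ 0; row 3: (47/3)/(2/3) = 47/2. Minimum is 10 at row 1 (d leaves); pivot element 1/3.
Divide row 1 by 1/3; eliminate column c from the other rows.
Row 2 update in column b: -4/3 − (-1/3)·1 = -1.

-1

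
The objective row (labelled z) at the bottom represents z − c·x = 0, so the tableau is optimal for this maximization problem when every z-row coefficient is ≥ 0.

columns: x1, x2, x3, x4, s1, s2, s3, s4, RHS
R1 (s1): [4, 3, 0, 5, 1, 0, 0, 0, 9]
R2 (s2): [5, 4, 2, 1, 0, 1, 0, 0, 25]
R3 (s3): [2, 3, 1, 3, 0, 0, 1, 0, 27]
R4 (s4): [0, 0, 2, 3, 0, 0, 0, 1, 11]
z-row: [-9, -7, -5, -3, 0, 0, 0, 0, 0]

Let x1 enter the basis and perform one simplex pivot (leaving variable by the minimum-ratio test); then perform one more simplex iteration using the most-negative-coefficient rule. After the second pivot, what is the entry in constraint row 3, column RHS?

Ratio test on column x1 — row 1: 9/4 = 9/4; row 2: 25/5 = 5; row 3: 27/2 = 27/2; row 4: entry 0 ≤ 0. Minimum is 9/4 at row 1 (s1 leaves); pivot element 4.
Divide row 1 by 4; eliminate column x1 from the other rows.
Second iteration: most negative z-row entry is -5 in column x3, so x3 enters.
Ratio test on column x3 — row 1: entry 0 ≤ 0; row 2: (55/4)/2 = 55/8; row 3: (45/2)/1 = 45/2; row 4: 11/2 = 11/2. Minimum is 11/2 at row 4 (s4 leaves); pivot element 2.
Divide row 4 by 2; eliminate column x3 from the other rows.
After both pivots, the entry at constraint row 3, column RHS is 17.

17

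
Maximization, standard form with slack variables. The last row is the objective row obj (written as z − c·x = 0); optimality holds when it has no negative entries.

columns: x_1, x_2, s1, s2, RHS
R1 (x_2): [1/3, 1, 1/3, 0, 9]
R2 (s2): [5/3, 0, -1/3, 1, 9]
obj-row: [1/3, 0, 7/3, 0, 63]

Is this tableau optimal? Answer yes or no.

yes

Every obj-row coefficient is ≥ 0, so the tableau is optimal.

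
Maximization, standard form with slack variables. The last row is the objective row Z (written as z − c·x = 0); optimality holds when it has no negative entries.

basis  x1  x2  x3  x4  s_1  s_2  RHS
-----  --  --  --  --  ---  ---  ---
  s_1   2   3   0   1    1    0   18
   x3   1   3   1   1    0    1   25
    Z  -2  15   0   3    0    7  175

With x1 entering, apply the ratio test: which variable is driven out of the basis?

s_1

Column x1 entries and ratios — s_1: 18/2 = 9; x3: 25/1 = 25.
Smallest ratio is 9 in the row of s_1, so s_1 leaves.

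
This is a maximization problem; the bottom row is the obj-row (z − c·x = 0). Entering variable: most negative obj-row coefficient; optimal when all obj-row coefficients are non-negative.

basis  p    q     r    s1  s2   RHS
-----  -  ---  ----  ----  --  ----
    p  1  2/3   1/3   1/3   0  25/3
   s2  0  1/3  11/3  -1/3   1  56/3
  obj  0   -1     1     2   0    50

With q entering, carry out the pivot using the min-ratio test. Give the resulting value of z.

Ratio test on column q — row 1: (25/3)/(2/3) = 25/2; row 2: (56/3)/(1/3) = 56. Minimum is 25/2 at row 1 (p leaves); pivot element 2/3.
Pivot on row 1; the obj-row RHS becomes 50 − (-1)·(25/2) = 125/2.

125/2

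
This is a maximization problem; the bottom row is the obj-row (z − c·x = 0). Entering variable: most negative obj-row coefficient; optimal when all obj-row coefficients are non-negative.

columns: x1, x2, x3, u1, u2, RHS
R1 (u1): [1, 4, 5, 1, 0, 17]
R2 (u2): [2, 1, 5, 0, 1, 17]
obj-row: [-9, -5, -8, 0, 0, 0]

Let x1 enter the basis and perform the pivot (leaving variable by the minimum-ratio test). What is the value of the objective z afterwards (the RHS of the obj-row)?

Ratio test on column x1 — row 1: 17/1 = 17; row 2: 17/2 = 17/2. Minimum is 17/2 at row 2 (u2 leaves); pivot element 2.
Pivot on row 2; the obj-row RHS becomes 0 − (-9)·(17/2) = 153/2.

153/2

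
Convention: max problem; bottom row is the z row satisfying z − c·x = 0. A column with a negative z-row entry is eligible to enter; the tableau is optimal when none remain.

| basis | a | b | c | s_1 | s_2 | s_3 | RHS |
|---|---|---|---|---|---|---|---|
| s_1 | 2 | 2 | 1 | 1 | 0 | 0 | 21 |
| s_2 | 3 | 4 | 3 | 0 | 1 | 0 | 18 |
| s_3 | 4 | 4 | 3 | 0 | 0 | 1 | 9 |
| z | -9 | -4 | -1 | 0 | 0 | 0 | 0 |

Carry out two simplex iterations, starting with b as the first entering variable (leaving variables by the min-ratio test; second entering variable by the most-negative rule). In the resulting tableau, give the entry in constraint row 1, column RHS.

33/2

Ratio test on column b — row 1: 21/2 = 21/2; row 2: 18/4 = 9/2; row 3: 9/4 = 9/4. Minimum is 9/4 at row 3 (s_3 leaves); pivot element 4.
Divide row 3 by 4; eliminate column b from the other rows.
Second iteration: most negative z-row entry is -5 in column a, so a enters.
Ratio test on column a — row 1: entry 0 ≤ 0; row 2: entry -1 ≤ 0; row 3: (9/4)/1 = 9/4. Minimum is 9/4 at row 3 (b leaves); pivot element 1.
Divide row 3 by 1; eliminate column a from the other rows.
After both pivots, the entry at constraint row 1, column RHS is 33/2.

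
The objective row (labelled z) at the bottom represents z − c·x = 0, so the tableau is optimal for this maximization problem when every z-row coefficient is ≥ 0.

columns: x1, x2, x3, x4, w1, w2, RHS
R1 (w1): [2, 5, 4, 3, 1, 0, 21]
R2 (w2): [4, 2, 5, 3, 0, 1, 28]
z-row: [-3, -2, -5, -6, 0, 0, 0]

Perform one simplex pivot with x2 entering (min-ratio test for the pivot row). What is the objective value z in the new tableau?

Ratio test on column x2 — row 1: 21/5 = 21/5; row 2: 28/2 = 14. Minimum is 21/5 at row 1 (w1 leaves); pivot element 5.
Pivot on row 1; the z-row RHS becomes 0 − (-2)·(21/5) = 42/5.

42/5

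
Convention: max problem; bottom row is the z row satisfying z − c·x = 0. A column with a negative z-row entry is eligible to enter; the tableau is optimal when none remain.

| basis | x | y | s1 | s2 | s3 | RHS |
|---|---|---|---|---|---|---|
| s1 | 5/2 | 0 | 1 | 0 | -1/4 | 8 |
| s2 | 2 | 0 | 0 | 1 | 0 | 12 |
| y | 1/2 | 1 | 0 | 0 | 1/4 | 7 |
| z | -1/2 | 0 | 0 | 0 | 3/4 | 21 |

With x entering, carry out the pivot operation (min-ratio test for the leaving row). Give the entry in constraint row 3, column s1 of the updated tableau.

-1/5

Ratio test on column x — row 1: 8/(5/2) = 16/5; row 2: 12/2 = 6; row 3: 7/(1/2) = 14. Minimum is 16/5 at row 1 (s1 leaves); pivot element 5/2.
Divide row 1 by 5/2; eliminate column x from the other rows.
Row 3 update in column s1: 0 − (1/2)·(2/5) = -1/5.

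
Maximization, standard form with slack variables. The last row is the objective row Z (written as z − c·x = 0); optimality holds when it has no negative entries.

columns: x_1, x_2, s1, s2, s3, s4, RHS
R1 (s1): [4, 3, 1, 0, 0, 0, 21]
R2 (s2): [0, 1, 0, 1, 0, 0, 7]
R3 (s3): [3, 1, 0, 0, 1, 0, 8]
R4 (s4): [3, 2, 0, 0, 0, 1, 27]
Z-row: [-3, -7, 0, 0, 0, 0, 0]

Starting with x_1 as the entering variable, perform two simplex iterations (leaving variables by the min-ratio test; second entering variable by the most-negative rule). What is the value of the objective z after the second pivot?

226/5

Ratio test on column x_1 — row 1: 21/4 = 21/4; row 2: entry 0 ≤ 0; row 3: 8/3 = 8/3; row 4: 27/3 = 9. Minimum is 8/3 at row 3 (s3 leaves); pivot element 3.
Pivot on row 3; the Z-row RHS becomes 0 − (-3)·(8/3) = 8.
Next entering variable (most negative Z-row entry -6): x_2.
Ratio test on column x_2 — row 1: (31/3)/(5/3) = 31/5; row 2: 7/1 = 7; row 3: (8/3)/(1/3) = 8; row 4: 19/1 = 19. Minimum is 31/5 at row 1 (s1 leaves); pivot element 5/3.
After the second pivot the Z-row RHS is 8 − (-6)·(31/5) = 226/5.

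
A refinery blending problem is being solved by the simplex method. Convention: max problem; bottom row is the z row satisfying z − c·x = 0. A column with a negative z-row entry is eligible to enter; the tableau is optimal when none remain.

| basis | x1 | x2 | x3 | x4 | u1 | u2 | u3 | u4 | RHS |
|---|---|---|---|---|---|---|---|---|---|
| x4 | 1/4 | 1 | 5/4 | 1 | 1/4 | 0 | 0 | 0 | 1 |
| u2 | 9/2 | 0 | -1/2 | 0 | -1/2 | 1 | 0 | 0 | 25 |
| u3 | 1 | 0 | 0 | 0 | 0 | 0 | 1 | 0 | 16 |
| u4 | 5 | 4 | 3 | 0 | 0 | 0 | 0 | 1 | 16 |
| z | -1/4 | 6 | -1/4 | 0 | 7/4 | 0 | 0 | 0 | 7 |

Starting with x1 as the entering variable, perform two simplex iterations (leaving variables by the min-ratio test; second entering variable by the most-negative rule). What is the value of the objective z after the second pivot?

Ratio test on column x1 — row 1: 1/(1/4) = 4; row 2: 25/(9/2) = 50/9; row 3: 16/1 = 16; row 4: 16/5 = 16/5. Minimum is 16/5 at row 4 (u4 leaves); pivot element 5.
Pivot on row 4; the z-row RHS becomes 7 − (-1/4)·(16/5) = 39/5.
Next entering variable (most negative z-row entry -1/10): x3.
Ratio test on column x3 — row 1: (1/5)/(11/10) = 2/11; row 2: entry -16/5 ≤ 0; row 3: entry -3/5 ≤ 0; row 4: (16/5)/(3/5) = 16/3. Minimum is 2/11 at row 1 (x4 leaves); pivot element 11/10.
After the second pivot the z-row RHS is 39/5 − (-1/10)·(2/11) = 86/11.

86/11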